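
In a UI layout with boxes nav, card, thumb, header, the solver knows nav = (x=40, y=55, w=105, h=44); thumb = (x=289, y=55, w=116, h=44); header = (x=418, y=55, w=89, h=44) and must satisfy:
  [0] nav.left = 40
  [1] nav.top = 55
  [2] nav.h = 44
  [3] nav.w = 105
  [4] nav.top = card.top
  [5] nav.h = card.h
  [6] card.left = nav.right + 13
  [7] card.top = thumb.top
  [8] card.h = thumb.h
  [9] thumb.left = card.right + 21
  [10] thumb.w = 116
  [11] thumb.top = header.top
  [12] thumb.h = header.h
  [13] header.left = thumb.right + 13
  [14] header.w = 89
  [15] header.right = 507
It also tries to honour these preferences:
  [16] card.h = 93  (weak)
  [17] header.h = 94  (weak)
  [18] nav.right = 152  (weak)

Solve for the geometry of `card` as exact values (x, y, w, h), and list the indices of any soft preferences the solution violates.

1. card.y = 55  [nav.top = card.top]
2. card.h = 44  [nav.h = card.h]
3. card.x = 158  [card.left = nav.right + 13]
4. card.w = 110  [thumb.left = card.right + 21]

card = (x=158, y=55, w=110, h=44)
violated soft preferences: 16, 17, 18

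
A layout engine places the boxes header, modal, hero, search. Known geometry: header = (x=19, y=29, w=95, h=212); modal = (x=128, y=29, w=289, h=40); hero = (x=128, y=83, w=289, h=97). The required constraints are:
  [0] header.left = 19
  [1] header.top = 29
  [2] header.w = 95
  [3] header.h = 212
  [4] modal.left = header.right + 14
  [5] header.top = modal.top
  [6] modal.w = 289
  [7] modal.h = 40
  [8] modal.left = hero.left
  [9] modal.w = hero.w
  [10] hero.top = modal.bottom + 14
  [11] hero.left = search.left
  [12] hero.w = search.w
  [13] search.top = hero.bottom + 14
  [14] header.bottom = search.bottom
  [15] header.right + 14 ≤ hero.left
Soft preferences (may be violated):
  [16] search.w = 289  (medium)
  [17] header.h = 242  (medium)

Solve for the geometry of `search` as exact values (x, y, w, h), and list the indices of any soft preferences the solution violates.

search = (x=128, y=194, w=289, h=47)
violated soft preferences: 17

1. search.x = 128  [hero.left = search.left]
2. search.w = 289  [hero.w = search.w]
3. search.y = 194  [search.top = hero.bottom + 14]
4. search.h = 47  [header.bottom = search.bottom]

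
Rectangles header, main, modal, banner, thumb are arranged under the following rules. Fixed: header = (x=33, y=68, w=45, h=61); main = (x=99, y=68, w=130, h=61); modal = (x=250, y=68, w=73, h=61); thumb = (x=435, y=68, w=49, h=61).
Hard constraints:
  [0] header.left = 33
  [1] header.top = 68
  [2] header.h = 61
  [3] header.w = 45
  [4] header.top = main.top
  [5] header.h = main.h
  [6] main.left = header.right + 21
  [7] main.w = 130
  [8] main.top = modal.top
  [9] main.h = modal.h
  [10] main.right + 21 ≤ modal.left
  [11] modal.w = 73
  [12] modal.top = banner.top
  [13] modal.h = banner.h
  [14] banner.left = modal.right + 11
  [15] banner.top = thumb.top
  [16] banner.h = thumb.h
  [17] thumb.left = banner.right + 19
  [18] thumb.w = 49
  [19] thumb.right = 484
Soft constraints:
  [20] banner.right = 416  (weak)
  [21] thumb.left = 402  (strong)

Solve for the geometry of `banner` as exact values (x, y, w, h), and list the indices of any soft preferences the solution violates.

1. banner.y = 68  [modal.top = banner.top]
2. banner.h = 61  [modal.h = banner.h]
3. banner.x = 334  [banner.left = modal.right + 11]
4. banner.w = 82  [thumb.left = banner.right + 19]

banner = (x=334, y=68, w=82, h=61)
violated soft preferences: 21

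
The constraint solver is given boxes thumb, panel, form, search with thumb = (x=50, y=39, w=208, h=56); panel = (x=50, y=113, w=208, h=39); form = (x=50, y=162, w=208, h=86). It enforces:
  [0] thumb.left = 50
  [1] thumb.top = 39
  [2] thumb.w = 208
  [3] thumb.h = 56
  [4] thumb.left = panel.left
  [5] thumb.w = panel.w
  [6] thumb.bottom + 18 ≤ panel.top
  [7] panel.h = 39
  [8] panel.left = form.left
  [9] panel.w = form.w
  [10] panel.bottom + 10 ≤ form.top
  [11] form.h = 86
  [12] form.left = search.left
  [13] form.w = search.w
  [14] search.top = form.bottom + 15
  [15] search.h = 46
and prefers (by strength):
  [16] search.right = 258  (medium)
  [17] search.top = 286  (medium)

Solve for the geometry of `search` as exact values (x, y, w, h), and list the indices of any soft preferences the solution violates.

search = (x=50, y=263, w=208, h=46)
violated soft preferences: 17

1. search.x = 50  [form.left = search.left]
2. search.w = 208  [form.w = search.w]
3. search.y = 263  [search.top = form.bottom + 15]
4. search.h = 46  [search.h = 46]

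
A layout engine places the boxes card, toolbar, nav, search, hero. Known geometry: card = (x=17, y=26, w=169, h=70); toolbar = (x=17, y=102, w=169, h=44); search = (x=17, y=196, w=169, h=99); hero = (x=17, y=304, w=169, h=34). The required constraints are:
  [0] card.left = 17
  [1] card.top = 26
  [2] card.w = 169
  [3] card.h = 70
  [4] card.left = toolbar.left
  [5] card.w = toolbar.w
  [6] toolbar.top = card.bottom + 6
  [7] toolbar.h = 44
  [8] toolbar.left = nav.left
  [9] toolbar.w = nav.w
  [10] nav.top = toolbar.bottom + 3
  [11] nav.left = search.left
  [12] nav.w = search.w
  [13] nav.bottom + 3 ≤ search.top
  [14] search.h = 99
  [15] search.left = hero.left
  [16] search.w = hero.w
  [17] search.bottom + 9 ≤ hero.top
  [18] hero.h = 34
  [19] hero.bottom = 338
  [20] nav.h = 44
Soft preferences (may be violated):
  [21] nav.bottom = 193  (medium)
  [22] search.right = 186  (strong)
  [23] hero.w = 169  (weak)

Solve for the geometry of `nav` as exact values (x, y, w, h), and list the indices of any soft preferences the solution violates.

nav = (x=17, y=149, w=169, h=44)
violated soft preferences: none

1. nav.x = 17  [toolbar.left = nav.left]
2. nav.w = 169  [toolbar.w = nav.w]
3. nav.y = 149  [nav.top = toolbar.bottom + 3]
4. nav.h = 44  [nav.h = 44]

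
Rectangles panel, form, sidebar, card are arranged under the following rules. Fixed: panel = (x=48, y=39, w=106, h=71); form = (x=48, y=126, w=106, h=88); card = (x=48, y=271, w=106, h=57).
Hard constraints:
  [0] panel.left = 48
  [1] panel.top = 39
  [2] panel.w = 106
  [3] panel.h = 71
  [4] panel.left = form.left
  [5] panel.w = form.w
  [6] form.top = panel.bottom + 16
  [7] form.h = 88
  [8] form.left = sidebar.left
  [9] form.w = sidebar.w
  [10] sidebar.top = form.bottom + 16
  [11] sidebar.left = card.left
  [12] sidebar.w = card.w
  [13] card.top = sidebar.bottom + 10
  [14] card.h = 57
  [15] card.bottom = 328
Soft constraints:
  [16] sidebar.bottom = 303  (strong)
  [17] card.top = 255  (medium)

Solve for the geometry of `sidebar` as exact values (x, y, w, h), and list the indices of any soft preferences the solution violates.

1. sidebar.x = 48  [form.left = sidebar.left]
2. sidebar.w = 106  [form.w = sidebar.w]
3. sidebar.y = 230  [sidebar.top = form.bottom + 16]
4. sidebar.h = 31  [card.top = sidebar.bottom + 10]

sidebar = (x=48, y=230, w=106, h=31)
violated soft preferences: 16, 17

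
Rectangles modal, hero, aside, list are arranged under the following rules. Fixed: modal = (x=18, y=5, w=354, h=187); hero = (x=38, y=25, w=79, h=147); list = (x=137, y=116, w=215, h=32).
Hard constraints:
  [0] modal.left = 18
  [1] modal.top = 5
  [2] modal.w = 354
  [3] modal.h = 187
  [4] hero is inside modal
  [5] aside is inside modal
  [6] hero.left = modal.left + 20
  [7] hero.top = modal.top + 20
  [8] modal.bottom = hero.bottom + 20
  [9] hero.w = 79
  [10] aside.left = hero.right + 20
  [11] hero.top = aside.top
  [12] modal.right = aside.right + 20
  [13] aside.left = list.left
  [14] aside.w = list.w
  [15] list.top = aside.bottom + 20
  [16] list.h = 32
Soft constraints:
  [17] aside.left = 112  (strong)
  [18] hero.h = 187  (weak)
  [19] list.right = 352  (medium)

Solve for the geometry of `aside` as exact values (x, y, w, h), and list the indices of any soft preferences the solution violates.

1. aside.x = 137  [aside.left = hero.right + 20]
2. aside.y = 25  [hero.top = aside.top]
3. aside.w = 215  [modal.right = aside.right + 20]
4. aside.h = 71  [list.top = aside.bottom + 20]

aside = (x=137, y=25, w=215, h=71)
violated soft preferences: 17, 18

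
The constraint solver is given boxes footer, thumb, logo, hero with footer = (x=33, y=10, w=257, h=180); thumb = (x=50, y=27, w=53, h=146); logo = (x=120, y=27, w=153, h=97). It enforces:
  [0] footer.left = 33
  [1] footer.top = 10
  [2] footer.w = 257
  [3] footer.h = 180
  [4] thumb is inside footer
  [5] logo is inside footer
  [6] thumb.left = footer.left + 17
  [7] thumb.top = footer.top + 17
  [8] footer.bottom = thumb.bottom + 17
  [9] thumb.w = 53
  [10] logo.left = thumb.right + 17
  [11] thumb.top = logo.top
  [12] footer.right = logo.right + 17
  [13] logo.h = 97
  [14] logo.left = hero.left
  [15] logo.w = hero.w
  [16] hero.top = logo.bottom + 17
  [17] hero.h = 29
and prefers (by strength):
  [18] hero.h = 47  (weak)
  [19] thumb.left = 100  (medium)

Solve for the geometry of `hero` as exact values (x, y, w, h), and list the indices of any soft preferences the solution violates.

1. hero.x = 120  [logo.left = hero.left]
2. hero.w = 153  [logo.w = hero.w]
3. hero.y = 141  [hero.top = logo.bottom + 17]
4. hero.h = 29  [hero.h = 29]

hero = (x=120, y=141, w=153, h=29)
violated soft preferences: 18, 19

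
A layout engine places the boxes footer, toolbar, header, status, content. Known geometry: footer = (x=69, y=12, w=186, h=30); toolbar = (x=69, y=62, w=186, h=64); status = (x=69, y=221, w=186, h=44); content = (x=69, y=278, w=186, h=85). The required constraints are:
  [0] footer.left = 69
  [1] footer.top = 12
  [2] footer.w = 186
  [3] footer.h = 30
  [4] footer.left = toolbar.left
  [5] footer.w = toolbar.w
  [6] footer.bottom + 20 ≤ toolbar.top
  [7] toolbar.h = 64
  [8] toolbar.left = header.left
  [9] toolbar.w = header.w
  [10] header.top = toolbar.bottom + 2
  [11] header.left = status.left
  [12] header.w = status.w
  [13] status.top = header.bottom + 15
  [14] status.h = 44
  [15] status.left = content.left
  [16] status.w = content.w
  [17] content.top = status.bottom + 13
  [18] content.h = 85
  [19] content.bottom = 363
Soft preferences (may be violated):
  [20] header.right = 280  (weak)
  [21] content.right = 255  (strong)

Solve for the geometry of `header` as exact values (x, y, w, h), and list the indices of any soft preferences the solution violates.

header = (x=69, y=128, w=186, h=78)
violated soft preferences: 20

1. header.x = 69  [toolbar.left = header.left]
2. header.w = 186  [toolbar.w = header.w]
3. header.y = 128  [header.top = toolbar.bottom + 2]
4. header.h = 78  [status.top = header.bottom + 15]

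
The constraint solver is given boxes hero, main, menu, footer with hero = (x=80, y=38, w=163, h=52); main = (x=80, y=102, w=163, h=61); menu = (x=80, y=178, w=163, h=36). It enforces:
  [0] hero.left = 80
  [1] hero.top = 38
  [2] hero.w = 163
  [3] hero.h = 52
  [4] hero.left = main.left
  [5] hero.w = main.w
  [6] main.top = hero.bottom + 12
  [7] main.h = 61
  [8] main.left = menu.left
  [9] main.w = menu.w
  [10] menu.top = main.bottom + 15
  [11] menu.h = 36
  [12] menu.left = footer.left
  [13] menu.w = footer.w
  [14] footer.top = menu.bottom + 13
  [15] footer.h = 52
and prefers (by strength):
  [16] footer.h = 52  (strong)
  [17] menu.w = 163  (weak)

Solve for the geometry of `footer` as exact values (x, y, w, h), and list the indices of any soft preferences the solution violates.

1. footer.x = 80  [menu.left = footer.left]
2. footer.w = 163  [menu.w = footer.w]
3. footer.y = 227  [footer.top = menu.bottom + 13]
4. footer.h = 52  [footer.h = 52]

footer = (x=80, y=227, w=163, h=52)
violated soft preferences: none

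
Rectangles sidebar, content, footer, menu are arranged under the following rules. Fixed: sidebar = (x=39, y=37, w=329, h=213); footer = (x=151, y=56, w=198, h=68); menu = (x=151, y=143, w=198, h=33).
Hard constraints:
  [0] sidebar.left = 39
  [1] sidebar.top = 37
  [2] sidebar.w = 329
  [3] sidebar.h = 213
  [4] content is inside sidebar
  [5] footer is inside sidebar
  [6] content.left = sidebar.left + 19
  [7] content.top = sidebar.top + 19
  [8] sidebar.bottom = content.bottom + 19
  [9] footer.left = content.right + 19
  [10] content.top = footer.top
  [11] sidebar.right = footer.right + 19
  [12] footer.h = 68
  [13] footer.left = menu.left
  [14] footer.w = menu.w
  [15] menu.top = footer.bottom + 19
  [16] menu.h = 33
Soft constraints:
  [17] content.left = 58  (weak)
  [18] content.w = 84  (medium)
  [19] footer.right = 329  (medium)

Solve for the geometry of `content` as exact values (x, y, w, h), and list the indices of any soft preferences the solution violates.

content = (x=58, y=56, w=74, h=175)
violated soft preferences: 18, 19

1. content.x = 58  [content.left = sidebar.left + 19]
2. content.y = 56  [content.top = sidebar.top + 19]
3. content.h = 175  [sidebar.bottom = content.bottom + 19]
4. content.w = 74  [footer.left = content.right + 19]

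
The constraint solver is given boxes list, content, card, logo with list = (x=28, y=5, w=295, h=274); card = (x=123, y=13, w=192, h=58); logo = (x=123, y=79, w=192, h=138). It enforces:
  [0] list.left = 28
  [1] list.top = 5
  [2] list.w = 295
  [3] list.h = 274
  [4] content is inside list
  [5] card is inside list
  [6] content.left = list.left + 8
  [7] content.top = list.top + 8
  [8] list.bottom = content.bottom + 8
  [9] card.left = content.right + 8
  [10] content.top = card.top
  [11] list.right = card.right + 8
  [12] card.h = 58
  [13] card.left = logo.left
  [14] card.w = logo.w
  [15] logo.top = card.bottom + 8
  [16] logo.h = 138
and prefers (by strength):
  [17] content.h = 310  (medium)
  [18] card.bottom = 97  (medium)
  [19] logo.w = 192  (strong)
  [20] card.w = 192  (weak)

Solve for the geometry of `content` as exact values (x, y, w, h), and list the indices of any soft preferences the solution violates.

content = (x=36, y=13, w=79, h=258)
violated soft preferences: 17, 18

1. content.x = 36  [content.left = list.left + 8]
2. content.y = 13  [content.top = list.top + 8]
3. content.h = 258  [list.bottom = content.bottom + 8]
4. content.w = 79  [card.left = content.right + 8]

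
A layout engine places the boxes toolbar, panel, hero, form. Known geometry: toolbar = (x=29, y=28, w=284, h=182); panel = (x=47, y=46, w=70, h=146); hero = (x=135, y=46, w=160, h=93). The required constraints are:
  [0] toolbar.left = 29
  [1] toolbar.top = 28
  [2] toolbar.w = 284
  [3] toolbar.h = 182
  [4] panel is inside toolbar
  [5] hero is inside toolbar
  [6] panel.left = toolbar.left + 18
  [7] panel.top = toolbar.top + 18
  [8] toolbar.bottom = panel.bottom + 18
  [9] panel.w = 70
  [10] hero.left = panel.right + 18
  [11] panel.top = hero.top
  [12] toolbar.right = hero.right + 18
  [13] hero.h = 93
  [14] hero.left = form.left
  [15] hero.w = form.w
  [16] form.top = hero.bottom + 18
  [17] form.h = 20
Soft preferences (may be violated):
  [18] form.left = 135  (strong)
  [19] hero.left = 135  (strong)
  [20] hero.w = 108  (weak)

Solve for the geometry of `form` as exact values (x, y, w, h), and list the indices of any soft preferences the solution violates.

form = (x=135, y=157, w=160, h=20)
violated soft preferences: 20

1. form.x = 135  [hero.left = form.left]
2. form.w = 160  [hero.w = form.w]
3. form.y = 157  [form.top = hero.bottom + 18]
4. form.h = 20  [form.h = 20]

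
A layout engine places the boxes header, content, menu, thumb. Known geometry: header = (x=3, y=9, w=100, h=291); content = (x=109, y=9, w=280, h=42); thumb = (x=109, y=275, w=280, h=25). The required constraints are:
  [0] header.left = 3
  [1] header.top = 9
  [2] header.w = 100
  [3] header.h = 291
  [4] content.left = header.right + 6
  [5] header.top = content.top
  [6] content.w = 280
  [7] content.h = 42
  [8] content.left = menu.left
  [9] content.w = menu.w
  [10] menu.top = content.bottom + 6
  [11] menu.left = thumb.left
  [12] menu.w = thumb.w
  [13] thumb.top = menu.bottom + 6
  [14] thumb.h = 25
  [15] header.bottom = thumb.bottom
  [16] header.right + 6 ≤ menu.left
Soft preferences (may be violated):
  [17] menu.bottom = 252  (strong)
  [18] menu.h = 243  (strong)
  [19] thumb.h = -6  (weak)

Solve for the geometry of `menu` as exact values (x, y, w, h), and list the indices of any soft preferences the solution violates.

1. menu.x = 109  [content.left = menu.left]
2. menu.w = 280  [content.w = menu.w]
3. menu.y = 57  [menu.top = content.bottom + 6]
4. menu.h = 212  [thumb.top = menu.bottom + 6]

menu = (x=109, y=57, w=280, h=212)
violated soft preferences: 17, 18, 19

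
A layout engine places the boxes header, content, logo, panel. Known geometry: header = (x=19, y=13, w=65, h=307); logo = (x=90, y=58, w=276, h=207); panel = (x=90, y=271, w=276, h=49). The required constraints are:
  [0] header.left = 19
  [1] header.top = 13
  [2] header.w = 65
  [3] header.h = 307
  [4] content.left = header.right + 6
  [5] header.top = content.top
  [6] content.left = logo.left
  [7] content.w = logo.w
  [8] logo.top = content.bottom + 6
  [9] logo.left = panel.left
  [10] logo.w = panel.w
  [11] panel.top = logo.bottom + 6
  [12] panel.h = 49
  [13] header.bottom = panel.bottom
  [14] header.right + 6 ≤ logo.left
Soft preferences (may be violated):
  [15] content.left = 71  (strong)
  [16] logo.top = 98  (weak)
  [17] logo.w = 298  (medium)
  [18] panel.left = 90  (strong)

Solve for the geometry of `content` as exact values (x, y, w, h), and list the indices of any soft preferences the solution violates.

1. content.x = 90  [content.left = header.right + 6]
2. content.y = 13  [header.top = content.top]
3. content.w = 276  [content.w = logo.w]
4. content.h = 39  [logo.top = content.bottom + 6]

content = (x=90, y=13, w=276, h=39)
violated soft preferences: 15, 16, 17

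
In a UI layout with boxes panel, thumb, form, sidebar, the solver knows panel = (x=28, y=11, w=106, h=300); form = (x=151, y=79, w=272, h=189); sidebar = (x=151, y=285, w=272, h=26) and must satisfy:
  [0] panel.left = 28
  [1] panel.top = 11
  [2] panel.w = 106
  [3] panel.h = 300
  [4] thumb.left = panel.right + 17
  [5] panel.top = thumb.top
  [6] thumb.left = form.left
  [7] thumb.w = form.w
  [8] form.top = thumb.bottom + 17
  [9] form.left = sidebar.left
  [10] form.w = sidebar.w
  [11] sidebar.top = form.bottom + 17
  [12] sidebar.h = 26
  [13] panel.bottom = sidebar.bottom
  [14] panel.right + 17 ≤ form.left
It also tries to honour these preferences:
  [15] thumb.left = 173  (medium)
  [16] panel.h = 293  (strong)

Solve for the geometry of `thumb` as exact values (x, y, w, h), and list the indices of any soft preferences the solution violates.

thumb = (x=151, y=11, w=272, h=51)
violated soft preferences: 15, 16

1. thumb.x = 151  [thumb.left = panel.right + 17]
2. thumb.y = 11  [panel.top = thumb.top]
3. thumb.w = 272  [thumb.w = form.w]
4. thumb.h = 51  [form.top = thumb.bottom + 17]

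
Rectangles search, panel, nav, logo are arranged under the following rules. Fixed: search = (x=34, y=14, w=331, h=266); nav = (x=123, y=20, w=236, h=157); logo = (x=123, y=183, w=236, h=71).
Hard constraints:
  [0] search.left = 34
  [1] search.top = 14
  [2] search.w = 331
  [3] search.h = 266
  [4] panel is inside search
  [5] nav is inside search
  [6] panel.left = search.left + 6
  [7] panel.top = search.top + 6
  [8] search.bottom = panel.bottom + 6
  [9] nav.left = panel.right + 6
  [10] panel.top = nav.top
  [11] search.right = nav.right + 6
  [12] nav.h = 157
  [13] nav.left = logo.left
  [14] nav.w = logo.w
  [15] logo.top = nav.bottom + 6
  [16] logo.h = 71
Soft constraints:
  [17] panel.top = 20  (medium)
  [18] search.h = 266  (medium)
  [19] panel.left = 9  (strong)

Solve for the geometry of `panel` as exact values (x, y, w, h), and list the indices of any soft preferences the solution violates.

1. panel.x = 40  [panel.left = search.left + 6]
2. panel.y = 20  [panel.top = search.top + 6]
3. panel.h = 254  [search.bottom = panel.bottom + 6]
4. panel.w = 77  [nav.left = panel.right + 6]

panel = (x=40, y=20, w=77, h=254)
violated soft preferences: 19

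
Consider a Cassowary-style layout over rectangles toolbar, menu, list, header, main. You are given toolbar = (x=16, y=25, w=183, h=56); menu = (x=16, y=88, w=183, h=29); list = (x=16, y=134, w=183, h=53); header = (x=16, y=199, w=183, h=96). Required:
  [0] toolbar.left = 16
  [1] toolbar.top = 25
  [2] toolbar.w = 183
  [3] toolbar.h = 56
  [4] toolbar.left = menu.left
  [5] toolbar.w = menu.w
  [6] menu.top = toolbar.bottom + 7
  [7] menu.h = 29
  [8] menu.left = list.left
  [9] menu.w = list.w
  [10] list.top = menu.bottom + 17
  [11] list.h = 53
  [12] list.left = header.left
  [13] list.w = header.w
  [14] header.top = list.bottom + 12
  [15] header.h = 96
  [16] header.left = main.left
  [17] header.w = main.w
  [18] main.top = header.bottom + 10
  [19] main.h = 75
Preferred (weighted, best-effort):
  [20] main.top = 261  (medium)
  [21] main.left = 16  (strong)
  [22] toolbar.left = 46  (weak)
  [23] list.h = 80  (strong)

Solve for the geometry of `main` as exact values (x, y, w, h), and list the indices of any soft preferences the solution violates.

main = (x=16, y=305, w=183, h=75)
violated soft preferences: 20, 22, 23

1. main.x = 16  [header.left = main.left]
2. main.w = 183  [header.w = main.w]
3. main.y = 305  [main.top = header.bottom + 10]
4. main.h = 75  [main.h = 75]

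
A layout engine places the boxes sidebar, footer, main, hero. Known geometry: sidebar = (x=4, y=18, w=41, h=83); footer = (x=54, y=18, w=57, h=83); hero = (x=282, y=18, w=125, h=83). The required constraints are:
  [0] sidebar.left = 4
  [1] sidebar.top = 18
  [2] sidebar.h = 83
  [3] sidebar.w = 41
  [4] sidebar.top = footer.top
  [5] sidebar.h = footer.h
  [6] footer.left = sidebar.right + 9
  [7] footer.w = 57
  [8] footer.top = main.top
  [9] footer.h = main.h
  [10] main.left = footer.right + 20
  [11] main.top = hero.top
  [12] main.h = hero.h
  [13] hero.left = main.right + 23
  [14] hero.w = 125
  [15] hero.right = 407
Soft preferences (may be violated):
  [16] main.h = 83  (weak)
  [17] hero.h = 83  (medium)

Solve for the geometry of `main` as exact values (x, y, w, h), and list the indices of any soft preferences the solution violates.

1. main.y = 18  [footer.top = main.top]
2. main.h = 83  [footer.h = main.h]
3. main.x = 131  [main.left = footer.right + 20]
4. main.w = 128  [hero.left = main.right + 23]

main = (x=131, y=18, w=128, h=83)
violated soft preferences: none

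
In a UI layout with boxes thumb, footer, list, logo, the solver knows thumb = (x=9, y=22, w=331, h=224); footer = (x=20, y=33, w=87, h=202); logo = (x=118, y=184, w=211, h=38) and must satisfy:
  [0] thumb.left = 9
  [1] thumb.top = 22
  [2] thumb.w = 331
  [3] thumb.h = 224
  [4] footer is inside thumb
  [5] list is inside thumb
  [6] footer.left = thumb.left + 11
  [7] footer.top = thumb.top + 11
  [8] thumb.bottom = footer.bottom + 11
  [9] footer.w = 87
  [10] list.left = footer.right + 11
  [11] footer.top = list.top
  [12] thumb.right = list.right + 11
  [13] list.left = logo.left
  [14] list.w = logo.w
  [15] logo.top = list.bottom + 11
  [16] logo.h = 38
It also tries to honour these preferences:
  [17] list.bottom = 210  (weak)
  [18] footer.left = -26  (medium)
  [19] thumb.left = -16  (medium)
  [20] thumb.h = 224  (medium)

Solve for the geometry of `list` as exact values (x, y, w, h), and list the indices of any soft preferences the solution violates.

list = (x=118, y=33, w=211, h=140)
violated soft preferences: 17, 18, 19

1. list.x = 118  [list.left = footer.right + 11]
2. list.y = 33  [footer.top = list.top]
3. list.w = 211  [thumb.right = list.right + 11]
4. list.h = 140  [logo.top = list.bottom + 11]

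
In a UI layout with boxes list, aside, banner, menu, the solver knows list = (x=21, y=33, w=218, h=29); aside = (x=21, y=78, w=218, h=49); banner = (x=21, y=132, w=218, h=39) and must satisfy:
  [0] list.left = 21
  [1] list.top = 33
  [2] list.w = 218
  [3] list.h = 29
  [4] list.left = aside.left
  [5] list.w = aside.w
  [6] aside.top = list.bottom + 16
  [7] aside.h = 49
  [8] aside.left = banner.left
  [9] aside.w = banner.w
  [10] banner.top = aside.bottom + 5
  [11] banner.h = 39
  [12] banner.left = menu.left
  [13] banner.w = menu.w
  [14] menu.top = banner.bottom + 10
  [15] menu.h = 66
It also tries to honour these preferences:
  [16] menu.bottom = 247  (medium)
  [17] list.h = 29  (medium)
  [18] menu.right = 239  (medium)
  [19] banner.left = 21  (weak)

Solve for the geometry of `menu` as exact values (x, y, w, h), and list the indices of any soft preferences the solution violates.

menu = (x=21, y=181, w=218, h=66)
violated soft preferences: none

1. menu.x = 21  [banner.left = menu.left]
2. menu.w = 218  [banner.w = menu.w]
3. menu.y = 181  [menu.top = banner.bottom + 10]
4. menu.h = 66  [menu.h = 66]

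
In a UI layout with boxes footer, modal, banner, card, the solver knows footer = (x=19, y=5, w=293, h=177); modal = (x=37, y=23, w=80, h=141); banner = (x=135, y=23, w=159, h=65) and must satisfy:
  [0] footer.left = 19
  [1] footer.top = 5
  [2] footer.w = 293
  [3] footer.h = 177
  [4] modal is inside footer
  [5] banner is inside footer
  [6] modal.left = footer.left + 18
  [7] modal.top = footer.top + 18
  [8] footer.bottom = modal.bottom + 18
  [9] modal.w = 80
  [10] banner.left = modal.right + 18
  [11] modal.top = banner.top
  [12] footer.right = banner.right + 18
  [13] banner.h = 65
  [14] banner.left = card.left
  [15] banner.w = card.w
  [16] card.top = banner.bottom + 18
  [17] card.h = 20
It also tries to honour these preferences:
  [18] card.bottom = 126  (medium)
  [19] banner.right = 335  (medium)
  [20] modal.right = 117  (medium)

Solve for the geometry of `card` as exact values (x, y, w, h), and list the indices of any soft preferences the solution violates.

card = (x=135, y=106, w=159, h=20)
violated soft preferences: 19

1. card.x = 135  [banner.left = card.left]
2. card.w = 159  [banner.w = card.w]
3. card.y = 106  [card.top = banner.bottom + 18]
4. card.h = 20  [card.h = 20]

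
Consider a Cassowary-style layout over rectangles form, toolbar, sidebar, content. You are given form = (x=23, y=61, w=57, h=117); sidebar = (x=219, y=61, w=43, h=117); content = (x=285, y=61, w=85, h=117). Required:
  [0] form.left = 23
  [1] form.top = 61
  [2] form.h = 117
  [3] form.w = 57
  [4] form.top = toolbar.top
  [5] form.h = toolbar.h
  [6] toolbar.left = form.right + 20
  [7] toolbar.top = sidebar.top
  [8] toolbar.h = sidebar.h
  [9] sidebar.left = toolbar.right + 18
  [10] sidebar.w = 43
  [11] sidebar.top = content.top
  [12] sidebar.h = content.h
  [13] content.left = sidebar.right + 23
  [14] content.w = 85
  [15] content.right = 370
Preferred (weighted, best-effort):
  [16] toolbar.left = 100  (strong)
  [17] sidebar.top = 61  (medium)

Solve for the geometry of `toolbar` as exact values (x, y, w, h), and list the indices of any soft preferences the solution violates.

1. toolbar.y = 61  [form.top = toolbar.top]
2. toolbar.h = 117  [form.h = toolbar.h]
3. toolbar.x = 100  [toolbar.left = form.right + 20]
4. toolbar.w = 101  [sidebar.left = toolbar.right + 18]

toolbar = (x=100, y=61, w=101, h=117)
violated soft preferences: none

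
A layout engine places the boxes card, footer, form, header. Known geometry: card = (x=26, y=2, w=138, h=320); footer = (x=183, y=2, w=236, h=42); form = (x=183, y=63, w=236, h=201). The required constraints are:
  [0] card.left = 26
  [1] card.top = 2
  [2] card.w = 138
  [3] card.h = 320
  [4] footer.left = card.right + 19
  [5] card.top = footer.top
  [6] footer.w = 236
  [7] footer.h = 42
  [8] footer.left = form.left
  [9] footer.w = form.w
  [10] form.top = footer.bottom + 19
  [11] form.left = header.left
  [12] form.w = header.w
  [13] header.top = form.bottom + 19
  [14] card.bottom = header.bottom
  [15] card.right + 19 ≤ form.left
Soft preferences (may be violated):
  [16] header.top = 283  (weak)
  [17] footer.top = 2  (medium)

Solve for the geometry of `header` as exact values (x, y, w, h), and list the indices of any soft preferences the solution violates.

1. header.x = 183  [form.left = header.left]
2. header.w = 236  [form.w = header.w]
3. header.y = 283  [header.top = form.bottom + 19]
4. header.h = 39  [card.bottom = header.bottom]

header = (x=183, y=283, w=236, h=39)
violated soft preferences: none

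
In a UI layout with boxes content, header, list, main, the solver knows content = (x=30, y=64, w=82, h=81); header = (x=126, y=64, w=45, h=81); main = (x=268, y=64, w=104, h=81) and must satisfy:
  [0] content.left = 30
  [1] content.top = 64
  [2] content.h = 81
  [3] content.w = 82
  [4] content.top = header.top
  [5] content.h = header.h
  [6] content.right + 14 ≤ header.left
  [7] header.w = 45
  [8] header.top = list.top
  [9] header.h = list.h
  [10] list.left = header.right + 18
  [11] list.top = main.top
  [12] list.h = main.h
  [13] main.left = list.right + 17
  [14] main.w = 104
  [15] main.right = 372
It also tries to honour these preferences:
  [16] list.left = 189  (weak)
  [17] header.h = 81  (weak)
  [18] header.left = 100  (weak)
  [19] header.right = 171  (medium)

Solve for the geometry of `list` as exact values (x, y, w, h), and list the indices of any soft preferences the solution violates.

1. list.y = 64  [header.top = list.top]
2. list.h = 81  [header.h = list.h]
3. list.x = 189  [list.left = header.right + 18]
4. list.w = 62  [main.left = list.right + 17]

list = (x=189, y=64, w=62, h=81)
violated soft preferences: 18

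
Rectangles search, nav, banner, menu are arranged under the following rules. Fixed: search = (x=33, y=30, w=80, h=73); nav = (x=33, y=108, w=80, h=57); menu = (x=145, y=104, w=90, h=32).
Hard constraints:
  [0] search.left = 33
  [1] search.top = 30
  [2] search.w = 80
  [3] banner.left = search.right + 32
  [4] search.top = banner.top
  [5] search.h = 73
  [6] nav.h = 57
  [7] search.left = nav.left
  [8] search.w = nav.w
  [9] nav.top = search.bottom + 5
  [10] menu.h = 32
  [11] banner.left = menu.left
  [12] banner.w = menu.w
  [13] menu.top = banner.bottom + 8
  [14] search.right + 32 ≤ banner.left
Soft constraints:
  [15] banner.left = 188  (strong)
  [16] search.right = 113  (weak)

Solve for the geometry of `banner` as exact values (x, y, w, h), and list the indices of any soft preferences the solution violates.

banner = (x=145, y=30, w=90, h=66)
violated soft preferences: 15

1. banner.x = 145  [banner.left = search.right + 32]
2. banner.y = 30  [search.top = banner.top]
3. banner.w = 90  [banner.w = menu.w]
4. banner.h = 66  [menu.top = banner.bottom + 8]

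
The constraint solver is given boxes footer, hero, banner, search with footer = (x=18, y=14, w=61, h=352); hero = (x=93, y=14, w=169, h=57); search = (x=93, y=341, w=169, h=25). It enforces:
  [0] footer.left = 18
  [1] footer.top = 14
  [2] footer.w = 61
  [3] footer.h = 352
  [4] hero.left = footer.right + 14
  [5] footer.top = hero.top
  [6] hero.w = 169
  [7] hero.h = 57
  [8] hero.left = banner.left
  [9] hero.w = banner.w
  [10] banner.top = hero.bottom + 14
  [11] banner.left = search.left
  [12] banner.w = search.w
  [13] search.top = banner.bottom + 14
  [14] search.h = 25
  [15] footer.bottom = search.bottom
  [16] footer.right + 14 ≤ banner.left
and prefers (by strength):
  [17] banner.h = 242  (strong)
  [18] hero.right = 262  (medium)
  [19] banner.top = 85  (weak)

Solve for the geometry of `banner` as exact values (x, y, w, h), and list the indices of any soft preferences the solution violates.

1. banner.x = 93  [hero.left = banner.left]
2. banner.w = 169  [hero.w = banner.w]
3. banner.y = 85  [banner.top = hero.bottom + 14]
4. banner.h = 242  [search.top = banner.bottom + 14]

banner = (x=93, y=85, w=169, h=242)
violated soft preferences: none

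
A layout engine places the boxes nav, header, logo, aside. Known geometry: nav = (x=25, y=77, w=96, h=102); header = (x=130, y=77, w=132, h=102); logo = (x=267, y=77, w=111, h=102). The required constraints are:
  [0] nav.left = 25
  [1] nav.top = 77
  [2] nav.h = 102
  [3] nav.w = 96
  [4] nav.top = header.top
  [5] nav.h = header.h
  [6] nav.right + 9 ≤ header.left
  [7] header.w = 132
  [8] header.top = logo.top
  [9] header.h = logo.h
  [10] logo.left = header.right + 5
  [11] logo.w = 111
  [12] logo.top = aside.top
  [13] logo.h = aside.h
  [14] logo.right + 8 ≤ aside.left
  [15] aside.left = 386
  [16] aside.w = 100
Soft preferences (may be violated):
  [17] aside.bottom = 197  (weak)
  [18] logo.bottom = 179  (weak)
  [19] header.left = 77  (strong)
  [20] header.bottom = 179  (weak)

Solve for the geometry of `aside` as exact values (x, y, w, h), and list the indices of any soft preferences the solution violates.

aside = (x=386, y=77, w=100, h=102)
violated soft preferences: 17, 19

1. aside.y = 77  [logo.top = aside.top]
2. aside.h = 102  [logo.h = aside.h]
3. aside.x = 386  [aside.left = 386]
4. aside.w = 100  [aside.w = 100]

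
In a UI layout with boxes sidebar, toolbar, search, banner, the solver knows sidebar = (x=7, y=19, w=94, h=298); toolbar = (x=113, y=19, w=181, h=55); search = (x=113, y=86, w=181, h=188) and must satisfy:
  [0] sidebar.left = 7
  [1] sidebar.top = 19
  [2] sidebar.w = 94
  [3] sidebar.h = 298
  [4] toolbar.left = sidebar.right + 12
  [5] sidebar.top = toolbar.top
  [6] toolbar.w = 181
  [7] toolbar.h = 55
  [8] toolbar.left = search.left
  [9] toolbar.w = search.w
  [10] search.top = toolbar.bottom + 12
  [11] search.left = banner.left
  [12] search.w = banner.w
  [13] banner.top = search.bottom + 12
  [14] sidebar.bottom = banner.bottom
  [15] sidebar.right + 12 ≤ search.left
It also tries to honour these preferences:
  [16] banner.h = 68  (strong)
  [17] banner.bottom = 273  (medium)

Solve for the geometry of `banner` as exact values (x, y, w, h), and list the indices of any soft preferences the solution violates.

1. banner.x = 113  [search.left = banner.left]
2. banner.w = 181  [search.w = banner.w]
3. banner.y = 286  [banner.top = search.bottom + 12]
4. banner.h = 31  [sidebar.bottom = banner.bottom]

banner = (x=113, y=286, w=181, h=31)
violated soft preferences: 16, 17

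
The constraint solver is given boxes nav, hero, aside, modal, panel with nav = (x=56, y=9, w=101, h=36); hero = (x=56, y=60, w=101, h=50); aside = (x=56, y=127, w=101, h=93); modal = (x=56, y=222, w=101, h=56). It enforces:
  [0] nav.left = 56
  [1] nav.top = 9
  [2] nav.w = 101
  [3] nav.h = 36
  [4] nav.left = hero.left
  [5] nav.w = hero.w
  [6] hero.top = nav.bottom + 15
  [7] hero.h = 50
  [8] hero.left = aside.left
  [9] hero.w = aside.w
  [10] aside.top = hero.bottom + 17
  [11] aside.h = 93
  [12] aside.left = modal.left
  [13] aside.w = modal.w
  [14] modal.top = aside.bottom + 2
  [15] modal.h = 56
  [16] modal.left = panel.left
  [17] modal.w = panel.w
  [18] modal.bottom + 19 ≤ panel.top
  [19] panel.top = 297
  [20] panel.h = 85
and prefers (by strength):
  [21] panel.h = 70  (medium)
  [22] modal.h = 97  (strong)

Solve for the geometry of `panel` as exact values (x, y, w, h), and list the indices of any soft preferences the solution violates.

1. panel.x = 56  [modal.left = panel.left]
2. panel.w = 101  [modal.w = panel.w]
3. panel.y = 297  [panel.top = 297]
4. panel.h = 85  [panel.h = 85]

panel = (x=56, y=297, w=101, h=85)
violated soft preferences: 21, 22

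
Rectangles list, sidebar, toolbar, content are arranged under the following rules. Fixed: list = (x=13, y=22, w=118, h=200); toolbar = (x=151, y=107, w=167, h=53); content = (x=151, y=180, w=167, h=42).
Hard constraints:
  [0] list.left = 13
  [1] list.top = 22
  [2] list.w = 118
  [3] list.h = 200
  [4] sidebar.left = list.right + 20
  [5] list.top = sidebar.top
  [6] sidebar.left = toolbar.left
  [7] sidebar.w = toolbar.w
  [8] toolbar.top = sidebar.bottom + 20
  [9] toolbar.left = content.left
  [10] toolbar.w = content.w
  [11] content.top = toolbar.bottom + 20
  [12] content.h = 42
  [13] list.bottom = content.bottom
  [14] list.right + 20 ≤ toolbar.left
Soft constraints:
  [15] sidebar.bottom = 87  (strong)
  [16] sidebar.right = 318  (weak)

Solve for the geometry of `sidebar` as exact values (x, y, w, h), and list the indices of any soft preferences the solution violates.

1. sidebar.x = 151  [sidebar.left = list.right + 20]
2. sidebar.y = 22  [list.top = sidebar.top]
3. sidebar.w = 167  [sidebar.w = toolbar.w]
4. sidebar.h = 65  [toolbar.top = sidebar.bottom + 20]

sidebar = (x=151, y=22, w=167, h=65)
violated soft preferences: none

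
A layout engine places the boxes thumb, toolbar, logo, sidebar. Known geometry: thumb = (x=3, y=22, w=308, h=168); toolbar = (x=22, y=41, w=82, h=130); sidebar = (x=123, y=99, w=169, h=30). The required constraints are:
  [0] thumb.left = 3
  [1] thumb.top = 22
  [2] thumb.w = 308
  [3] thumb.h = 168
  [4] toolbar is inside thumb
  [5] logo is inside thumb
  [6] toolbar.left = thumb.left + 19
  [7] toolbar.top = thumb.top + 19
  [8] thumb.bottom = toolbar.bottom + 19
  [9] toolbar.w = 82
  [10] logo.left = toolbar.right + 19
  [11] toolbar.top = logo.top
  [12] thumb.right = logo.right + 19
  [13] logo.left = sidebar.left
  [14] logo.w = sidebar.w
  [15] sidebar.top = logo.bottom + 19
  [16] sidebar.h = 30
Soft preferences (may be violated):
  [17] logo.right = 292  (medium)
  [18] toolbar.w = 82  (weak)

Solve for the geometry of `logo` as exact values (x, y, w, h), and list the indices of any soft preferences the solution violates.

1. logo.x = 123  [logo.left = toolbar.right + 19]
2. logo.y = 41  [toolbar.top = logo.top]
3. logo.w = 169  [thumb.right = logo.right + 19]
4. logo.h = 39  [sidebar.top = logo.bottom + 19]

logo = (x=123, y=41, w=169, h=39)
violated soft preferences: none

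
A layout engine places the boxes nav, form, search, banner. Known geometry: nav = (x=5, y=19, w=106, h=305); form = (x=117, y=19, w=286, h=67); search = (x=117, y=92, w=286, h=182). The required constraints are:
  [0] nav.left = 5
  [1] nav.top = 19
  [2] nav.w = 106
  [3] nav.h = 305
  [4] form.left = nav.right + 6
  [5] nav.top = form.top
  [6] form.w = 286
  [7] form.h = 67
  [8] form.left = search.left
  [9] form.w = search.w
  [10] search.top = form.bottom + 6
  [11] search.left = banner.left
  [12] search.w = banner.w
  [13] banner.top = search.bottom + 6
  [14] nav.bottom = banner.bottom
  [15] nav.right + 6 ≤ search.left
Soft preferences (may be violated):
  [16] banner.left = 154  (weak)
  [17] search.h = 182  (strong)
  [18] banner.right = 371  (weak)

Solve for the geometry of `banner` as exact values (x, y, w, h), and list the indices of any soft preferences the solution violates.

1. banner.x = 117  [search.left = banner.left]
2. banner.w = 286  [search.w = banner.w]
3. banner.y = 280  [banner.top = search.bottom + 6]
4. banner.h = 44  [nav.bottom = banner.bottom]

banner = (x=117, y=280, w=286, h=44)
violated soft preferences: 16, 18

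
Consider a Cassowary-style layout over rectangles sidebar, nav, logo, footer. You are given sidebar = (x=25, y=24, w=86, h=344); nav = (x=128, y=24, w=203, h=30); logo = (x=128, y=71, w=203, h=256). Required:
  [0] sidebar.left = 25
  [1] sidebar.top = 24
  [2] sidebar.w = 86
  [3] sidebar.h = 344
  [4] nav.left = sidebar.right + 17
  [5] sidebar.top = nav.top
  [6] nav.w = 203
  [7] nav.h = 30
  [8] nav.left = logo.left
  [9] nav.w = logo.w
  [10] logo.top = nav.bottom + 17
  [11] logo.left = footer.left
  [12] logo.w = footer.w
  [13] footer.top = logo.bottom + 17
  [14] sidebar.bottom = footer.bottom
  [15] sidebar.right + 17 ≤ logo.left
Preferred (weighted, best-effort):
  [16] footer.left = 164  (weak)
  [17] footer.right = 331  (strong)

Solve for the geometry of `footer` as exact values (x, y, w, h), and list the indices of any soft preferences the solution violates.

1. footer.x = 128  [logo.left = footer.left]
2. footer.w = 203  [logo.w = footer.w]
3. footer.y = 344  [footer.top = logo.bottom + 17]
4. footer.h = 24  [sidebar.bottom = footer.bottom]

footer = (x=128, y=344, w=203, h=24)
violated soft preferences: 16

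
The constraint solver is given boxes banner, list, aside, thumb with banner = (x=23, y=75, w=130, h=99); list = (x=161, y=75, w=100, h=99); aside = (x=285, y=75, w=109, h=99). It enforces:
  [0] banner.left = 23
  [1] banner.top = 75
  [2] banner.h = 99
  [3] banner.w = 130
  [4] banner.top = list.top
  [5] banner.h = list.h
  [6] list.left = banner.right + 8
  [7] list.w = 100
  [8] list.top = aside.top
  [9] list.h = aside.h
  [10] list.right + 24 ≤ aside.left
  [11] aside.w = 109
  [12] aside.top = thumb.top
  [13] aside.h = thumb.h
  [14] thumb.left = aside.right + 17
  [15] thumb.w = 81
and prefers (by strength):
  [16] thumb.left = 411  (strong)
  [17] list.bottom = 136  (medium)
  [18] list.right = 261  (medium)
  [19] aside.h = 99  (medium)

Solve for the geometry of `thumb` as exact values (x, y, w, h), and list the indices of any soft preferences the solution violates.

1. thumb.y = 75  [aside.top = thumb.top]
2. thumb.h = 99  [aside.h = thumb.h]
3. thumb.x = 411  [thumb.left = aside.right + 17]
4. thumb.w = 81  [thumb.w = 81]

thumb = (x=411, y=75, w=81, h=99)
violated soft preferences: 17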